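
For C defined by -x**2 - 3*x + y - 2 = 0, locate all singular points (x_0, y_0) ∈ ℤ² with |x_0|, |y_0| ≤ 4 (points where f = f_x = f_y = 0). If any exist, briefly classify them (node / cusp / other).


No singular points in the scanned grid; C is smooth there.

Compute partial derivatives:
  f_x = -2*x - 3.
  f_y = 1.
f_y = 1 is a nonzero constant, so f_y never vanishes: no point (x, y) can satisfy f = f_x = f_y = 0. In particular no (x, y) ∈ {−4, ..., 4}² is singular; the curve is smooth.


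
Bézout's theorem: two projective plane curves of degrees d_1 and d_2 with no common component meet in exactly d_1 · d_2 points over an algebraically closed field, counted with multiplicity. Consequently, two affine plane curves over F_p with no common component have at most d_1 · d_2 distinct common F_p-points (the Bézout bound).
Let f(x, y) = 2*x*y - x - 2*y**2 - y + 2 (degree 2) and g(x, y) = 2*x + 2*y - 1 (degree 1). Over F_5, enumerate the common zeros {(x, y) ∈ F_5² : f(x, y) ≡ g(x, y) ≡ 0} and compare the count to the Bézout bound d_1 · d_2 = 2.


Common zeros: {(1, 2)}; count = 1; Bézout bound = 2.

deg(f) = 2, deg(g) = 1, so Bézout bound = 2.
Scan x ∈ F_5. For each x, list the y ∈ F_5 with f(x, y) ≡ 0 and those with g(x, y) ≡ 0 (mod 5); the common zeros in that column are the intersection.
  x = 0: f ≡ 0 at y ∈ ∅; g ≡ 0 at y ∈ {3}; common: ∅.
  x = 1: f ≡ 0 at y ∈ {1, 2}; g ≡ 0 at y ∈ {2}; common: {2}.
  x = 2: f ≡ 0 at y ∈ {0, 4}; g ≡ 0 at y ∈ {1}; common: ∅.
  x = 3: f ≡ 0 at y ∈ ∅; g ≡ 0 at y ∈ {0}; common: ∅.
  x = 4: f ≡ 0 at y ∈ ∅; g ≡ 0 at y ∈ {4}; common: ∅.
Collecting: common zeros = {(1, 2)}, so the count is 1.
Comparison with the Bézout bound: 1 ≤ 2 = deg(f)·deg(g), as expected for curves with no common component (the affine F_5-count falls short of the bound because intersections may lie at infinity, over extension fields, or carry multiplicity).


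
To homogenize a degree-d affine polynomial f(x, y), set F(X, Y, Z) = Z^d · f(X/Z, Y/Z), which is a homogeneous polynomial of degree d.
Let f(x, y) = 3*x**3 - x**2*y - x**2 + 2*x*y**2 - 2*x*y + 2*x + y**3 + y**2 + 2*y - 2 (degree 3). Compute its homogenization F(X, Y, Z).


F(X, Y, Z) = 3*X**3 - X**2*Y - X**2*Z + 2*X*Y**2 - 2*X*Y*Z + 2*X*Z**2 + Y**3 + Y**2*Z + 2*Y*Z**2 - 2*Z**3

deg(f) = 3.
Substitute x = X/Z, y = Y/Z into f, then multiply by Z^3.
  monomial 3·x^3·y^0 ↦ 3·X^3·Y^0·Z^0.
  monomial -1·x^2·y^1 ↦ -1·X^2·Y^1·Z^0.
  monomial -1·x^2·y^0 ↦ -1·X^2·Y^0·Z^1.
  monomial 2·x^1·y^2 ↦ 2·X^1·Y^2·Z^0.
  monomial -2·x^1·y^1 ↦ -2·X^1·Y^1·Z^1.
  monomial 2·x^1·y^0 ↦ 2·X^1·Y^0·Z^2.
  monomial 1·x^0·y^3 ↦ 1·X^0·Y^3·Z^0.
  monomial 1·x^0·y^2 ↦ 1·X^0·Y^2·Z^1.
  monomial 2·x^0·y^1 ↦ 2·X^0·Y^1·Z^2.
  monomial -2·x^0·y^0 ↦ -2·X^0·Y^0·Z^3.
Collecting: F(X, Y, Z) = 3*X**3 - X**2*Y - X**2*Z + 2*X*Y**2 - 2*X*Y*Z + 2*X*Z**2 + Y**3 + Y**2*Z + 2*Y*Z**2 - 2*Z**3.


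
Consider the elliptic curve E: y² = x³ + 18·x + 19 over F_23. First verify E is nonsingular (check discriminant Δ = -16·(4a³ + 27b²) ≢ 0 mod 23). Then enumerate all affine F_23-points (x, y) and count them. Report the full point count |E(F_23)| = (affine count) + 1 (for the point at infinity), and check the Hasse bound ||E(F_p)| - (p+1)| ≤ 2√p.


Affine points = {(3, 10), (3, 13), (5, 2), (5, 21), (8, 10), (8, 13), (9, 6), (9, 17), (10, 7), (10, 16), (12, 10), (12, 13), (13, 9), (13, 14), (14, 5), (14, 18), (22, 0)}; affine count = 17; |E(F_23)| = 18.

Discriminant check: Δ ∝ 4a³ + 27b² = 4·18³ + 27·19² = 4·5832 + 27·361 ≡ 1 (mod 23). Nonzero ⇒ E is nonsingular.
For each x ∈ F_23, compute rhs = x³ + 18·x + 19 mod 23, then count y ∈ F_23 with y² ≡ rhs.
  x = 0: rhs = 19, matching y values: none (0 points).
  x = 1: rhs = 15, matching y values: none (0 points).
  x = 2: rhs = 17, matching y values: none (0 points).
  x = 3: rhs = 8, matching y values: 10, 13 (2 points).
  x = 4: rhs = 17, matching y values: none (0 points).
  x = 5: rhs = 4, matching y values: 2, 21 (2 points).
  x = 6: rhs = 21, matching y values: none (0 points).
  x = 7: rhs = 5, matching y values: none (0 points).
  x = 8: rhs = 8, matching y values: 10, 13 (2 points).
  x = 9: rhs = 13, matching y values: 6, 17 (2 points).
  x = 10: rhs = 3, matching y values: 7, 16 (2 points).
  x = 11: rhs = 7, matching y values: none (0 points).
  x = 12: rhs = 8, matching y values: 10, 13 (2 points).
  x = 13: rhs = 12, matching y values: 9, 14 (2 points).
  x = 14: rhs = 2, matching y values: 5, 18 (2 points).
  x = 15: rhs = 7, matching y values: none (0 points).
  x = 16: rhs = 10, matching y values: none (0 points).
  x = 17: rhs = 17, matching y values: none (0 points).
  x = 18: rhs = 11, matching y values: none (0 points).
  x = 19: rhs = 21, matching y values: none (0 points).
  x = 20: rhs = 7, matching y values: none (0 points).
  x = 21: rhs = 21, matching y values: none (0 points).
  x = 22: rhs = 0, matching y values: 0 (1 points).
Total affine count: 17.
Full point count |E(F_23)| = 17 + 1 = 18.
Hasse bound: |18 − (23+1)| = |-6| = 6 ≤ 2√23 ≈ 9.5917 ✓.


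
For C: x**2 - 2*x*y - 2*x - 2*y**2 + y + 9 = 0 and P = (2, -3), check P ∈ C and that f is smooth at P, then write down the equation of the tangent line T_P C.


Tangent line at P: 8*x + 9*y + 11 = 0.

Step 1: f(2, -3) = 0, so P lies on C.
Step 2: partial derivatives
  f_x(x, y) = 2*x - 2*y - 2, f_y(x, y) = -2*x - 4*y + 1.
  f_x(P) = 8, f_y(P) = 9 (gradient nonzero, so P is smooth).
Step 3: tangent line at P: 8·(x − 2) + 9·(y − -3) = 0.
Expanding: 8*x + 9*y + 11 = 0.


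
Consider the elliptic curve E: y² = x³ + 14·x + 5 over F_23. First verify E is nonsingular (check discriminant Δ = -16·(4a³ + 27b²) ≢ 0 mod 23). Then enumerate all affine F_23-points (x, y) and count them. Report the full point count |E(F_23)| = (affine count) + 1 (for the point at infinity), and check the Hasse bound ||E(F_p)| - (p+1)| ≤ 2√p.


Affine points = {(2, 8), (2, 15), (5, 4), (5, 19), (6, 11), (6, 12), (7, 3), (7, 20), (8, 10), (8, 13), (9, 3), (9, 20), (10, 8), (10, 15), (11, 8), (11, 15), (14, 1), (14, 22), (15, 5), (15, 18), (16, 1), (16, 22), (17, 2), (17, 21), (19, 0), (22, 6), (22, 17)}; affine count = 27; |E(F_23)| = 28.

Discriminant check: Δ ∝ 4a³ + 27b² = 4·14³ + 27·5² = 4·2744 + 27·25 ≡ 13 (mod 23). Nonzero ⇒ E is nonsingular.
For each x ∈ F_23, compute rhs = x³ + 14·x + 5 mod 23, then count y ∈ F_23 with y² ≡ rhs.
  x = 0: rhs = 5, matching y values: none (0 points).
  x = 1: rhs = 20, matching y values: none (0 points).
  x = 2: rhs = 18, matching y values: 8, 15 (2 points).
  x = 3: rhs = 5, matching y values: none (0 points).
  x = 4: rhs = 10, matching y values: none (0 points).
  x = 5: rhs = 16, matching y values: 4, 19 (2 points).
  x = 6: rhs = 6, matching y values: 11, 12 (2 points).
  x = 7: rhs = 9, matching y values: 3, 20 (2 points).
  x = 8: rhs = 8, matching y values: 10, 13 (2 points).
  x = 9: rhs = 9, matching y values: 3, 20 (2 points).
  x = 10: rhs = 18, matching y values: 8, 15 (2 points).
  x = 11: rhs = 18, matching y values: 8, 15 (2 points).
  x = 12: rhs = 15, matching y values: none (0 points).
  x = 13: rhs = 15, matching y values: none (0 points).
  x = 14: rhs = 1, matching y values: 1, 22 (2 points).
  x = 15: rhs = 2, matching y values: 5, 18 (2 points).
  x = 16: rhs = 1, matching y values: 1, 22 (2 points).
  x = 17: rhs = 4, matching y values: 2, 21 (2 points).
  x = 18: rhs = 17, matching y values: none (0 points).
  x = 19: rhs = 0, matching y values: 0 (1 points).
  x = 20: rhs = 5, matching y values: none (0 points).
  x = 21: rhs = 15, matching y values: none (0 points).
  x = 22: rhs = 13, matching y values: 6, 17 (2 points).
Total affine count: 27.
Full point count |E(F_23)| = 27 + 1 = 28.
Hasse bound: |28 − (23+1)| = |4| = 4 ≤ 2√23 ≈ 9.5917 ✓.


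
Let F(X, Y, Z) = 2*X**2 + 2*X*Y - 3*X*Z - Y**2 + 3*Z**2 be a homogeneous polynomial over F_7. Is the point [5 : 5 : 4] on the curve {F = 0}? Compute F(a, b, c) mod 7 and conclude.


F(5,5,4) ≡ 0 (mod 7); P is on the curve.

Evaluate F(5, 5, 4) term-by-term (mod 7).
  2*X**2 ↦ 2·25·1·1 = 50
  2*X*Y ↦ 2·5·5·1 = 50
  -3*X*Z ↦ -3·5·1·4 = -60
  -Y**2 ↦ -1·1·25·1 = -25
  3*Z**2 ↦ 3·1·1·16 = 48
Sum: F(5, 5, 4) = (50) + (50) + (-60) + (-25) + (48) = 63.
Reducing mod 7: 63 ≡ 0 (mod 7).
Since F(a, b, c) ≡ 0 (mod 7), P lies on the curve.


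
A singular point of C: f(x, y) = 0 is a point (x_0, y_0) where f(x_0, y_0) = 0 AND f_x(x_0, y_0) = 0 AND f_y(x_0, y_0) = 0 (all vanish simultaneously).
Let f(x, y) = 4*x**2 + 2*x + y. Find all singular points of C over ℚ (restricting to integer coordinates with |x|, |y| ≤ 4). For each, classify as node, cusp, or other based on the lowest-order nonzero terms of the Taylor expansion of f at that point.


No singular points in the scanned grid; C is smooth there.

Compute partial derivatives:
  f_x = 8*x + 2.
  f_y = 1.
f_y = 1 is a nonzero constant, so f_y never vanishes: no point (x, y) can satisfy f = f_x = f_y = 0. In particular no (x, y) ∈ {−4, ..., 4}² is singular; the curve is smooth.


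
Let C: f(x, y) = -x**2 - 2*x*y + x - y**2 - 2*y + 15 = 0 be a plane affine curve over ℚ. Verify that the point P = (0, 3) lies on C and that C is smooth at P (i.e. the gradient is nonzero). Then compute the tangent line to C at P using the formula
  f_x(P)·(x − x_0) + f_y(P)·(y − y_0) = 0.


Tangent line at P: -5*x - 8*y + 24 = 0.

Step 1: f(0, 3) = 0, so P lies on C.
Step 2: partial derivatives
  f_x(x, y) = -2*x - 2*y + 1, f_y(x, y) = -2*x - 2*y - 2.
  f_x(P) = -5, f_y(P) = -8 (gradient nonzero, so P is smooth).
Step 3: tangent line at P: -5·(x − 0) + -8·(y − 3) = 0.
Expanding: -5*x - 8*y + 24 = 0.


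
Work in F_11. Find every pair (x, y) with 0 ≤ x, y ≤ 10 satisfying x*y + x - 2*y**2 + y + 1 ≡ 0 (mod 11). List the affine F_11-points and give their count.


Affine F_11-points: {(0, 1), (0, 5), (1, 4), (1, 8), (2, 9), (3, 6), (3, 7), (9, 2), (9, 3), (10, 0)}; count = 10.

For each of the 121 pairs (x, y) ∈ F_11², evaluate f(x, y) mod 11. Record the zeros.
  x = 0: [0↦1, 1↦0, 2↦6, 3↦8, 4↦6, 5↦0, 6↦1, 7↦9, 8↦2, 9↦2, 10↦9]  zeros at y ∈ {1, 5}
  x = 1: [0↦2, 1↦2, 2↦9, 3↦1, 4↦0, 5↦6, 6↦8, 7↦6, 8↦0, 9↦1, 10↦9]  zeros at y ∈ {4, 8}
  x = 2: [0↦3, 1↦4, 2↦1, 3↦5, 4↦5, 5↦1, 6↦4, 7↦3, 8↦9, 9↦0, 10↦9]  zeros at y ∈ {9}
  x = 3: [0↦4, 1↦6, 2↦4, 3↦9, 4↦10, 5↦7, 6↦0, 7↦0, 8↦7, 9↦10, 10↦9]  zeros at y ∈ {6, 7}
  x = 4: [0↦5, 1↦8, 2↦7, 3↦2, 4↦4, 5↦2, 6↦7, 7↦8, 8↦5, 9↦9, 10↦9]  zeros at y ∈ ∅
  x = 5: [0↦6, 1↦10, 2↦10, 3↦6, 4↦9, 5↦8, 6↦3, 7↦5, 8↦3, 9↦8, 10↦9]  zeros at y ∈ ∅
  x = 6: [0↦7, 1↦1, 2↦2, 3↦10, 4↦3, 5↦3, 6↦10, 7↦2, 8↦1, 9↦7, 10↦9]  zeros at y ∈ ∅
  x = 7: [0↦8, 1↦3, 2↦5, 3↦3, 4↦8, 5↦9, 6↦6, 7↦10, 8↦10, 9↦6, 10↦9]  zeros at y ∈ ∅
  x = 8: [0↦9, 1↦5, 2↦8, 3↦7, 4↦2, 5↦4, 6↦2, 7↦7, 8↦8, 9↦5, 10↦9]  zeros at y ∈ ∅
  x = 9: [0↦10, 1↦7, 2↦0, 3↦0, 4↦7, 5↦10, 6↦9, 7↦4, 8↦6, 9↦4, 10↦9]  zeros at y ∈ {2, 3}
  x = 10: [0↦0, 1↦9, 2↦3, 3↦4, 4↦1, 5↦5, 6↦5, 7↦1, 8↦4, 9↦3, 10↦9]  zeros at y ∈ {0}
Collecting zeros: affine points = {(0, 1), (0, 5), (1, 4), (1, 8), (2, 9), (3, 6), (3, 7), (9, 2), (9, 3), (10, 0)}.
Total count |C(F_11)_aff| = 10.


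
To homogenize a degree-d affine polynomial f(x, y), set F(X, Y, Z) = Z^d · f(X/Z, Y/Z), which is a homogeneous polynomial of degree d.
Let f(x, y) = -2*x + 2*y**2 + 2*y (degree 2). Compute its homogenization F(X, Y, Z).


F(X, Y, Z) = -2*X*Z + 2*Y**2 + 2*Y*Z

deg(f) = 2.
Substitute x = X/Z, y = Y/Z into f, then multiply by Z^2.
  monomial -2·x^1·y^0 ↦ -2·X^1·Y^0·Z^1.
  monomial 2·x^0·y^2 ↦ 2·X^0·Y^2·Z^0.
  monomial 2·x^0·y^1 ↦ 2·X^0·Y^1·Z^1.
Collecting: F(X, Y, Z) = -2*X*Z + 2*Y**2 + 2*Y*Z.


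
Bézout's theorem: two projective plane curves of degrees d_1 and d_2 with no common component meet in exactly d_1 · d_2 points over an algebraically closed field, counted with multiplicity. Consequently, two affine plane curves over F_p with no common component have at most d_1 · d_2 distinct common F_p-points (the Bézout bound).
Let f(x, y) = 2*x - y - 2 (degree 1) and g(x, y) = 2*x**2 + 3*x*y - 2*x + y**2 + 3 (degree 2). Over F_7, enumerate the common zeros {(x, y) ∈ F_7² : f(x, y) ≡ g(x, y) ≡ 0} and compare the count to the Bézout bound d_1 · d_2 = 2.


Common zeros: {(0, 5), (6, 3)}; count = 2; Bézout bound = 2.

deg(f) = 1, deg(g) = 2, so Bézout bound = 2.
Scan x ∈ F_7. For each x, list the y ∈ F_7 with f(x, y) ≡ 0 and those with g(x, y) ≡ 0 (mod 7); the common zeros in that column are the intersection.
  x = 0: f ≡ 0 at y ∈ {5}; g ≡ 0 at y ∈ {2, 5}; common: {5}.
  x = 1: f ≡ 0 at y ∈ {0}; g ≡ 0 at y ∈ {1, 3}; common: ∅.
  x = 2: f ≡ 0 at y ∈ {2}; g ≡ 0 at y ∈ {0, 1}; common: ∅.
  x = 3: f ≡ 0 at y ∈ {4}; g ≡ 0 at y ∈ {6}; common: ∅.
  x = 4: f ≡ 0 at y ∈ {6}; g ≡ 0 at y ∈ {4, 5}; common: ∅.
  x = 5: f ≡ 0 at y ∈ {1}; g ≡ 0 at y ∈ {2, 4}; common: ∅.
  x = 6: f ≡ 0 at y ∈ {3}; g ≡ 0 at y ∈ {0, 3}; common: {3}.
Collecting: common zeros = {(0, 5), (6, 3)}, so the count is 2.
Comparison with the Bézout bound: 2 ≤ 2 = deg(f)·deg(g), as expected for curves with no common component (the bound is attained).


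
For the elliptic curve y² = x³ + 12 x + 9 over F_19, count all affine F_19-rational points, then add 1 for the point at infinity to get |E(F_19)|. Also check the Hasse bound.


Affine points = {(0, 3), (0, 16), (4, 8), (4, 11), (5, 2), (5, 17), (8, 3), (8, 16), (11, 3), (11, 16), (12, 0), (13, 5), (13, 14), (15, 7), (15, 12)}; affine count = 15; |E(F_19)| = 16.

Discriminant check: Δ ∝ 4a³ + 27b² = 4·12³ + 27·9² = 4·1728 + 27·81 ≡ 17 (mod 19). Nonzero ⇒ E is nonsingular.
For each x ∈ F_19, compute rhs = x³ + 12·x + 9 mod 19, then count y ∈ F_19 with y² ≡ rhs.
  x = 0: rhs = 9, matching y values: 3, 16 (2 points).
  x = 1: rhs = 3, matching y values: none (0 points).
  x = 2: rhs = 3, matching y values: none (0 points).
  x = 3: rhs = 15, matching y values: none (0 points).
  x = 4: rhs = 7, matching y values: 8, 11 (2 points).
  x = 5: rhs = 4, matching y values: 2, 17 (2 points).
  x = 6: rhs = 12, matching y values: none (0 points).
  x = 7: rhs = 18, matching y values: none (0 points).
  x = 8: rhs = 9, matching y values: 3, 16 (2 points).
  x = 9: rhs = 10, matching y values: none (0 points).
  x = 10: rhs = 8, matching y values: none (0 points).
  x = 11: rhs = 9, matching y values: 3, 16 (2 points).
  x = 12: rhs = 0, matching y values: 0 (1 points).
  x = 13: rhs = 6, matching y values: 5, 14 (2 points).
  x = 14: rhs = 14, matching y values: none (0 points).
  x = 15: rhs = 11, matching y values: 7, 12 (2 points).
  x = 16: rhs = 3, matching y values: none (0 points).
  x = 17: rhs = 15, matching y values: none (0 points).
  x = 18: rhs = 15, matching y values: none (0 points).
Total affine count: 15.
Full point count |E(F_19)| = 15 + 1 = 16.
Hasse bound: |16 − (19+1)| = |-4| = 4 ≤ 2√19 ≈ 8.7178 ✓.


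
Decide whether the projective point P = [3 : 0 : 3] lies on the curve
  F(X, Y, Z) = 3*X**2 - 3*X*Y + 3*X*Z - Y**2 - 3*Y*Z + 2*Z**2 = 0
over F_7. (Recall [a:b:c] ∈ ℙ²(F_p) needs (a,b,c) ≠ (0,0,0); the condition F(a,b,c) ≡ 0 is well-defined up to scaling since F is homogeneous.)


F(3,0,3) ≡ 2 (mod 7); P is NOT on the curve.

Evaluate F(3, 0, 3) term-by-term (mod 7).
  3*X**2 ↦ 3·9·1·1 = 27
  -3*X*Y ↦ -3·3·0·1 = 0
  3*X*Z ↦ 3·3·1·3 = 27
  -Y**2 ↦ -1·1·0·1 = 0
  -3*Y*Z ↦ -3·1·0·3 = 0
  2*Z**2 ↦ 2·1·1·9 = 18
Sum: F(3, 0, 3) = (27) + (0) + (27) + (0) + (0) + (18) = 72.
Reducing mod 7: 72 ≡ 2 (mod 7).
Since F(a, b, c) ≡ 2 ≠ 0 (mod 7), P does NOT lie on the curve.


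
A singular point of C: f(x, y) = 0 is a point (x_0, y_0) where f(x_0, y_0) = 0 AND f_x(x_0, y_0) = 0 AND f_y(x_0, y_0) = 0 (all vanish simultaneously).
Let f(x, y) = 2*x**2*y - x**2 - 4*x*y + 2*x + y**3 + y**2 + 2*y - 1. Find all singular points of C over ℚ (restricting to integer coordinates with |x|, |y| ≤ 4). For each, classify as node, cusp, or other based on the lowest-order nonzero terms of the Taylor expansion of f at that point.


Singular points: {(1, 0)}; classification: node.

Compute partial derivatives:
  f_x = 4*x*y - 2*x - 4*y + 2.
  f_y = 2*x**2 - 4*x + 3*y**2 + 2*y + 2.
Scan x_0 ∈ {−4, ..., 4}. For each x_0, f_y(x_0, y) is a polynomial in y; find its integer roots y ∈ {−4, ..., 4}, then test f_x and f at those candidates.
  x = -4: f_y(-4, y) = 3*y**2 + 2*y + 50; no integer root y with |y| ≤ 4.
  x = -3: f_y(-3, y) = 3*y**2 + 2*y + 32; no integer root y with |y| ≤ 4.
  x = -2: f_y(-2, y) = 3*y**2 + 2*y + 18; no integer root y with |y| ≤ 4.
  x = -1: f_y(-1, y) = 3*y**2 + 2*y + 8; no integer root y with |y| ≤ 4.
  x = 0: f_y(0, y) = 3*y**2 + 2*y + 2; no integer root y with |y| ≤ 4.
  x = 1: f_y(1, y) = 3*y**2 + 2*y; vanishes at y ∈ {0}. (1, 0): f_x = 0, f = 0 — SINGULAR.
  x = 2: f_y(2, y) = 3*y**2 + 2*y + 2; no integer root y with |y| ≤ 4.
  x = 3: f_y(3, y) = 3*y**2 + 2*y + 8; no integer root y with |y| ≤ 4.
  x = 4: f_y(4, y) = 3*y**2 + 2*y + 18; no integer root y with |y| ≤ 4.
Only singular point on the grid: (1, 0).
Classify: substitute x = 1 + u, y = 0 + v and expand: f = 2*u**2*v - u**2 + v**3 + v**2.
No constant or linear terms (consistent with a singular point). Quadratic part: -u**2 + v**2. Cubic part: 2*u**2*v + v**3.
The quadratic part v**2 - u**2 = (v − u)(v + u) splits into two distinct linear factors, so there are two distinct tangent lines y − 0 = ±(x − 1) — this is a node (ordinary double point).
Classification: node.


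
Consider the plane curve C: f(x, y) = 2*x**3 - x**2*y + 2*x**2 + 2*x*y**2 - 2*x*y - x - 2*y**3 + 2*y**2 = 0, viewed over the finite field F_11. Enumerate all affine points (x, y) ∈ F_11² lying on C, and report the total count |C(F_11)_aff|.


Affine F_11-points: {(0, 0), (0, 1), (2, 0), (2, 6), (2, 8), (3, 2), (3, 6), (3, 7), (4, 2), (5, 9), (6, 1), (7, 10), (8, 0), (8, 3), (8, 6), (10, 1)}; count = 16.

For each of the 121 pairs (x, y) ∈ F_11², evaluate f(x, y) mod 11. Record the zeros.
  x = 0: [0↦0, 1↦0, 2↦3, 3↦8, 4↦3, 5↦9, 6↦3, 7↦6, 8↦6, 9↦2, 10↦4]  zeros at y ∈ {0, 1}
  x = 1: [0↦3, 1↦2, 2↦8, 3↦9, 4↦4, 5↦3, 6↦5, 7↦9, 8↦3, 9↦8, 10↦1]  zeros at y ∈ ∅
  x = 2: [0↦0, 1↦7, 2↦3, 3↦9, 4↦2, 5↦3, 6↦0, 7↦3, 8↦0, 9↦1, 10↦5]  zeros at y ∈ {0, 6, 8}
  x = 3: [0↦3, 1↦5, 2↦0, 3↦9, 4↦9, 5↦10, 6↦0, 7↦0, 8↦9, 9↦4, 10↦6]  zeros at y ∈ {2, 6, 7}
  x = 4: [0↦2, 1↦8, 2↦0, 3↦10, 4↦4, 5↦3, 6↦6, 7↦1, 8↦9, 9↦7, 10↦5]  zeros at y ∈ {2}
  x = 5: [0↦9, 1↦6, 2↦4, 3↦2, 4↦10, 5↦5, 6↦8, 7↦7, 8↦1, 9↦0, 10↦3]  zeros at y ∈ {9}
  x = 6: [0↦3, 1↦0, 2↦2, 3↦8, 4↦6, 5↦6, 6↦7, 7↦8, 8↦8, 9↦6, 10↦1]  zeros at y ∈ {1}
  x = 7: [0↦7, 1↦2, 2↦6, 3↦7, 4↦4, 5↦7, 6↦4, 7↦5, 8↦9, 9↦4, 10↦0]  zeros at y ∈ {10}
  x = 8: [0↦0, 1↦2, 2↦6, 3↦0, 4↦5, 5↦9, 6↦0, 7↦10, 8↦5, 9↦6, 10↦1]  zeros at y ∈ {0, 3, 6}
  x = 9: [0↦5, 1↦1, 2↦3, 3↦10, 4↦10, 5↦2, 6↦7, 7↦2, 8↦8, 9↦2, 10↦5]  zeros at y ∈ ∅
  x = 10: [0↦1, 1↦0, 2↦9, 3↦5, 4↦9, 5↦9, 6↦4, 7↦4, 8↦8, 9↦4, 10↦2]  zeros at y ∈ {1}
Collecting zeros: affine points = {(0, 0), (0, 1), (2, 0), (2, 6), (2, 8), (3, 2), (3, 6), (3, 7), (4, 2), (5, 9), (6, 1), (7, 10), (8, 0), (8, 3), (8, 6), (10, 1)}.
Total count |C(F_11)_aff| = 16.


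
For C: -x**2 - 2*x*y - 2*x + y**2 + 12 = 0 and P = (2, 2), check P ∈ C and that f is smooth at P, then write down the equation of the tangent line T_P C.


Tangent line at P: 20 - 10*x = 0.

Step 1: f(2, 2) = 0, so P lies on C.
Step 2: partial derivatives
  f_x(x, y) = -2*x - 2*y - 2, f_y(x, y) = -2*x + 2*y.
  f_x(P) = -10, f_y(P) = 0 (gradient nonzero, so P is smooth).
Step 3: tangent line at P: -10·(x − 2) + 0·(y − 2) = 0.
Expanding: 20 - 10*x = 0.


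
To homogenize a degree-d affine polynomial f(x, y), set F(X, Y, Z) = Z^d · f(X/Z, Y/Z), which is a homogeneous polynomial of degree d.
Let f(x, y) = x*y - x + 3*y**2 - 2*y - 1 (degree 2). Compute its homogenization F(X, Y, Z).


F(X, Y, Z) = X*Y - X*Z + 3*Y**2 - 2*Y*Z - Z**2

deg(f) = 2.
Substitute x = X/Z, y = Y/Z into f, then multiply by Z^2.
  monomial 1·x^1·y^1 ↦ 1·X^1·Y^1·Z^0.
  monomial -1·x^1·y^0 ↦ -1·X^1·Y^0·Z^1.
  monomial 3·x^0·y^2 ↦ 3·X^0·Y^2·Z^0.
  monomial -2·x^0·y^1 ↦ -2·X^0·Y^1·Z^1.
  monomial -1·x^0·y^0 ↦ -1·X^0·Y^0·Z^2.
Collecting: F(X, Y, Z) = X*Y - X*Z + 3*Y**2 - 2*Y*Z - Z**2.


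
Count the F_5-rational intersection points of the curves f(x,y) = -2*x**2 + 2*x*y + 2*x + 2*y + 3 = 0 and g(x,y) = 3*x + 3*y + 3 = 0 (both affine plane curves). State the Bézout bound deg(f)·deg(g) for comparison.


Common zeros: {(1, 3)}; count = 1; Bézout bound = 2.

deg(f) = 2, deg(g) = 1, so Bézout bound = 2.
Scan x ∈ F_5. For each x, list the y ∈ F_5 with f(x, y) ≡ 0 and those with g(x, y) ≡ 0 (mod 5); the common zeros in that column are the intersection.
  x = 0: f ≡ 0 at y ∈ {1}; g ≡ 0 at y ∈ {4}; common: ∅.
  x = 1: f ≡ 0 at y ∈ {3}; g ≡ 0 at y ∈ {3}; common: {3}.
  x = 2: f ≡ 0 at y ∈ {1}; g ≡ 0 at y ∈ {2}; common: ∅.
  x = 3: f ≡ 0 at y ∈ {3}; g ≡ 0 at y ∈ {1}; common: ∅.
  x = 4: f ≡ 0 at y ∈ ∅; g ≡ 0 at y ∈ {0}; common: ∅.
Collecting: common zeros = {(1, 3)}, so the count is 1.
Comparison with the Bézout bound: 1 ≤ 2 = deg(f)·deg(g), as expected for curves with no common component (the affine F_5-count falls short of the bound because intersections may lie at infinity, over extension fields, or carry multiplicity).


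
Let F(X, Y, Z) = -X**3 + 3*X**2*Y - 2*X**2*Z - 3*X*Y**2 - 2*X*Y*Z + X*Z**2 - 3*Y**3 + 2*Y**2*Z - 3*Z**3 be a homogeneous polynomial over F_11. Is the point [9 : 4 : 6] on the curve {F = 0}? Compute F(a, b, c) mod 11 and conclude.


F(9,4,6) ≡ 8 (mod 11); P is NOT on the curve.

Evaluate F(9, 4, 6) term-by-term (mod 11).
  -X**3 ↦ -1·729·1·1 = -729
  3*X**2*Y ↦ 3·81·4·1 = 972
  -2*X**2*Z ↦ -2·81·1·6 = -972
  -3*X*Y**2 ↦ -3·9·16·1 = -432
  -2*X*Y*Z ↦ -2·9·4·6 = -432
  X*Z**2 ↦ 1·9·1·36 = 324
  -3*Y**3 ↦ -3·1·64·1 = -192
  2*Y**2*Z ↦ 2·1·16·6 = 192
  -3*Z**3 ↦ -3·1·1·216 = -648
Sum: F(9, 4, 6) = (-729) + (972) + (-972) + (-432) + (-432) + (324) + (-192) + (192) + (-648) = -1917.
Reducing mod 11: -1917 ≡ 8 (mod 11).
Since F(a, b, c) ≡ 8 ≠ 0 (mod 11), P does NOT lie on the curve.


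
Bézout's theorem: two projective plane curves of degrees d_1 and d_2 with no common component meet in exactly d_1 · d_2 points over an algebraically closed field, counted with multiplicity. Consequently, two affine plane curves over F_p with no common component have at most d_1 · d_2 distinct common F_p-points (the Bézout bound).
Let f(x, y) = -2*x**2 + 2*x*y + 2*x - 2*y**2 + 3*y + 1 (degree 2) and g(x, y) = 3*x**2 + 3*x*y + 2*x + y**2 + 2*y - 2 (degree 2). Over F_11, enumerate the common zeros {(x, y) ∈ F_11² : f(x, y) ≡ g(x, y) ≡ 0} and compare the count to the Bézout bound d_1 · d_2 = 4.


Common zeros: {(9, 5)}; count = 1; Bézout bound = 4.

deg(f) = 2, deg(g) = 2, so Bézout bound = 4.
Scan x ∈ F_11. For each x, list the y ∈ F_11 with f(x, y) ≡ 0 and those with g(x, y) ≡ 0 (mod 11); the common zeros in that column are the intersection.
  x = 0: f ≡ 0 at y ∈ ∅; g ≡ 0 at y ∈ {4, 5}; common: ∅.
  x = 1: f ≡ 0 at y ∈ {4}; g ≡ 0 at y ∈ ∅; common: ∅.
  x = 2: f ≡ 0 at y ∈ {3, 6}; g ≡ 0 at y ∈ ∅; common: ∅.
  x = 3: f ≡ 0 at y ∈ {0, 10}; g ≡ 0 at y ∈ ∅; common: ∅.
  x = 4: f ≡ 0 at y ∈ {4, 7}; g ≡ 0 at y ∈ ∅; common: ∅.
  x = 5: f ≡ 0 at y ∈ {6}; g ≡ 0 at y ∈ {2, 3}; common: ∅.
  x = 6: f ≡ 0 at y ∈ ∅; g ≡ 0 at y ∈ {3, 10}; common: ∅.
  x = 7: f ≡ 0 at y ∈ ∅; g ≡ 0 at y ∈ {2, 8}; common: ∅.
  x = 8: f ≡ 0 at y ∈ {5, 10}; g ≡ 0 at y ∈ ∅; common: ∅.
  x = 9: f ≡ 0 at y ∈ {0, 5}; g ≡ 0 at y ∈ {5, 10}; common: {5}.
  x = 10: f ≡ 0 at y ∈ ∅; g ≡ 0 at y ∈ {4, 8}; common: ∅.
Collecting: common zeros = {(9, 5)}, so the count is 1.
Comparison with the Bézout bound: 1 ≤ 4 = deg(f)·deg(g), as expected for curves with no common component (the affine F_11-count falls short of the bound because intersections may lie at infinity, over extension fields, or carry multiplicity).


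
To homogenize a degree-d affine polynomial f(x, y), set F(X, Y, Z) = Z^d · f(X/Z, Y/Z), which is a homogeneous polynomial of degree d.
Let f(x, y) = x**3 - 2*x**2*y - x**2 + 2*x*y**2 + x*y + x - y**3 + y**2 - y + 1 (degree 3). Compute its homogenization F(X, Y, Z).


F(X, Y, Z) = X**3 - 2*X**2*Y - X**2*Z + 2*X*Y**2 + X*Y*Z + X*Z**2 - Y**3 + Y**2*Z - Y*Z**2 + Z**3

deg(f) = 3.
Substitute x = X/Z, y = Y/Z into f, then multiply by Z^3.
  monomial 1·x^3·y^0 ↦ 1·X^3·Y^0·Z^0.
  monomial -2·x^2·y^1 ↦ -2·X^2·Y^1·Z^0.
  monomial -1·x^2·y^0 ↦ -1·X^2·Y^0·Z^1.
  monomial 2·x^1·y^2 ↦ 2·X^1·Y^2·Z^0.
  monomial 1·x^1·y^1 ↦ 1·X^1·Y^1·Z^1.
  monomial 1·x^1·y^0 ↦ 1·X^1·Y^0·Z^2.
  monomial -1·x^0·y^3 ↦ -1·X^0·Y^3·Z^0.
  monomial 1·x^0·y^2 ↦ 1·X^0·Y^2·Z^1.
  monomial -1·x^0·y^1 ↦ -1·X^0·Y^1·Z^2.
  monomial 1·x^0·y^0 ↦ 1·X^0·Y^0·Z^3.
Collecting: F(X, Y, Z) = X**3 - 2*X**2*Y - X**2*Z + 2*X*Y**2 + X*Y*Z + X*Z**2 - Y**3 + Y**2*Z - Y*Z**2 + Z**3.


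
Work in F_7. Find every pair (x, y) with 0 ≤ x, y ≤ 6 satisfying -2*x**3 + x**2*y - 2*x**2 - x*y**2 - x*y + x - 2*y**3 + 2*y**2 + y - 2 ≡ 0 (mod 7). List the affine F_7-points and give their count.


Affine F_7-points: {(0, 3), (2, 4), (2, 5), (3, 2), (3, 6), (4, 4), (5, 3), (6, 3)}; count = 8.

For each of the 49 pairs (x, y) ∈ F_7², evaluate f(x, y) mod 7. Record the zeros.
  x = 0: [0↦5, 1↦6, 2↦6, 3↦0, 4↦4, 5↦6, 6↦1]  zeros at y ∈ {3}
  x = 1: [0↦2, 1↦2, 2↦6, 3↦2, 4↦6, 5↦6, 6↦4]  zeros at y ∈ ∅
  x = 2: [0↦4, 1↦5, 2↦1, 3↦1, 4↦0, 5↦0, 6↦3]  zeros at y ∈ {4, 5}
  x = 3: [0↦6, 1↦3, 2↦0, 3↦6, 4↦2, 5↦4, 6↦0]  zeros at y ∈ {2, 6}
  x = 4: [0↦3, 1↦5, 2↦5, 3↦5, 4↦0, 5↦6, 6↦4]  zeros at y ∈ {4}
  x = 5: [0↦4, 1↦6, 2↦4, 3↦0, 4↦3, 5↦1, 6↦3]  zeros at y ∈ {3}
  x = 6: [0↦4, 1↦1, 2↦6, 3↦0, 4↦6, 5↦5, 6↦6]  zeros at y ∈ {3}
Collecting zeros: affine points = {(0, 3), (2, 4), (2, 5), (3, 2), (3, 6), (4, 4), (5, 3), (6, 3)}.
Total count |C(F_7)_aff| = 8.


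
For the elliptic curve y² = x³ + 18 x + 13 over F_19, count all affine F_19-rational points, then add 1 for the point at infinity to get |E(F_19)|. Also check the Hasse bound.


Affine points = {(2, 0), (4, 4), (4, 15), (5, 0), (7, 8), (7, 11), (8, 2), (8, 17), (9, 7), (9, 12), (12, 0), (14, 8), (14, 11), (17, 8), (17, 11)}; affine count = 15; |E(F_19)| = 16.

Discriminant check: Δ ∝ 4a³ + 27b² = 4·18³ + 27·13² = 4·5832 + 27·169 ≡ 18 (mod 19). Nonzero ⇒ E is nonsingular.
For each x ∈ F_19, compute rhs = x³ + 18·x + 13 mod 19, then count y ∈ F_19 with y² ≡ rhs.
  x = 0: rhs = 13, matching y values: none (0 points).
  x = 1: rhs = 13, matching y values: none (0 points).
  x = 2: rhs = 0, matching y values: 0 (1 points).
  x = 3: rhs = 18, matching y values: none (0 points).
  x = 4: rhs = 16, matching y values: 4, 15 (2 points).
  x = 5: rhs = 0, matching y values: 0 (1 points).
  x = 6: rhs = 14, matching y values: none (0 points).
  x = 7: rhs = 7, matching y values: 8, 11 (2 points).
  x = 8: rhs = 4, matching y values: 2, 17 (2 points).
  x = 9: rhs = 11, matching y values: 7, 12 (2 points).
  x = 10: rhs = 15, matching y values: none (0 points).
  x = 11: rhs = 3, matching y values: none (0 points).
  x = 12: rhs = 0, matching y values: 0 (1 points).
  x = 13: rhs = 12, matching y values: none (0 points).
  x = 14: rhs = 7, matching y values: 8, 11 (2 points).
  x = 15: rhs = 10, matching y values: none (0 points).
  x = 16: rhs = 8, matching y values: none (0 points).
  x = 17: rhs = 7, matching y values: 8, 11 (2 points).
  x = 18: rhs = 13, matching y values: none (0 points).
Total affine count: 15.
Full point count |E(F_19)| = 15 + 1 = 16.
Hasse bound: |16 − (19+1)| = |-4| = 4 ≤ 2√19 ≈ 8.7178 ✓.


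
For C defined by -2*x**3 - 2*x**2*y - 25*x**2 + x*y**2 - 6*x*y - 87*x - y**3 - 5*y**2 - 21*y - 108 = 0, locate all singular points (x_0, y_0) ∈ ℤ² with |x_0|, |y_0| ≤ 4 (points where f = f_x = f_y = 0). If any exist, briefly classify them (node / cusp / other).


Singular points: {(-3, -3)}; classification: node.

Compute partial derivatives:
  f_x = -6*x**2 - 4*x*y - 50*x + y**2 - 6*y - 87.
  f_y = -2*x**2 + 2*x*y - 6*x - 3*y**2 - 10*y - 21.
Scan x_0 ∈ {−4, ..., 4}. For each x_0, f_y(x_0, y) is a polynomial in y; find its integer roots y ∈ {−4, ..., 4}, then test f_x and f at those candidates.
  x = -4: f_y(-4, y) = -3*y**2 - 18*y - 29; no integer root y with |y| ≤ 4.
  x = -3: f_y(-3, y) = -3*y**2 - 16*y - 21; vanishes at y ∈ {-3}. (-3, -3): f_x = 0, f = 0 — SINGULAR.
  x = -2: f_y(-2, y) = -3*y**2 - 14*y - 17; no integer root y with |y| ≤ 4.
  x = -1: f_y(-1, y) = -3*y**2 - 12*y - 17; no integer root y with |y| ≤ 4.
  x = 0: f_y(0, y) = -3*y**2 - 10*y - 21; no integer root y with |y| ≤ 4.
  x = 1: f_y(1, y) = -3*y**2 - 8*y - 29; no integer root y with |y| ≤ 4.
  x = 2: f_y(2, y) = -3*y**2 - 6*y - 41; no integer root y with |y| ≤ 4.
  x = 3: f_y(3, y) = -3*y**2 - 4*y - 57; no integer root y with |y| ≤ 4.
  x = 4: f_y(4, y) = -3*y**2 - 2*y - 77; no integer root y with |y| ≤ 4.
Only singular point on the grid: (-3, -3).
Classify: substitute x = -3 + u, y = -3 + v and expand: f = -2*u**3 - 2*u**2*v - u**2 + u*v**2 - v**3 + v**2.
No constant or linear terms (consistent with a singular point). Quadratic part: -u**2 + v**2. Cubic part: -2*u**3 - 2*u**2*v + u*v**2 - v**3.
The quadratic part v**2 - u**2 = (v − u)(v + u) splits into two distinct linear factors, so there are two distinct tangent lines y − -3 = ±(x − -3) — this is a node (ordinary double point).
Classification: node.


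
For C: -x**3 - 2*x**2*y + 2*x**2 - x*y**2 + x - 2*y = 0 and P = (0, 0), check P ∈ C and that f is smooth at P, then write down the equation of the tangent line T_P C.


Tangent line at P: x - 2*y = 0.

Step 1: f(0, 0) = 0, so P lies on C.
Step 2: partial derivatives
  f_x(x, y) = -3*x**2 - 4*x*y + 4*x - y**2 + 1, f_y(x, y) = -2*x**2 - 2*x*y - 2.
  f_x(P) = 1, f_y(P) = -2 (gradient nonzero, so P is smooth).
Step 3: tangent line at P: 1·(x − 0) + -2·(y − 0) = 0.
Expanding: x - 2*y = 0.


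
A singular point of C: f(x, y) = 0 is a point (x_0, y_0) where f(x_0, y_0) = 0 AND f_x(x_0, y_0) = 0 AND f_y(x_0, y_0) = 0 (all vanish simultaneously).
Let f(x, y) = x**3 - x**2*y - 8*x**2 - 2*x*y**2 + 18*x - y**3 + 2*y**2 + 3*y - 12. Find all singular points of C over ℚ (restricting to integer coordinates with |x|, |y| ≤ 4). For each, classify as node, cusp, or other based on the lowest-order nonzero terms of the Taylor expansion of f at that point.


Singular points: {(2, -1)}; classification: node.

Compute partial derivatives:
  f_x = 3*x**2 - 2*x*y - 16*x - 2*y**2 + 18.
  f_y = -x**2 - 4*x*y - 3*y**2 + 4*y + 3.
Scan x_0 ∈ {−4, ..., 4}. For each x_0, f_y(x_0, y) is a polynomial in y; find its integer roots y ∈ {−4, ..., 4}, then test f_x and f at those candidates.
  x = -4: f_y(-4, y) = -3*y**2 + 20*y - 13; no integer root y with |y| ≤ 4.
  x = -3: f_y(-3, y) = -3*y**2 + 16*y - 6; no integer root y with |y| ≤ 4.
  x = -2: f_y(-2, y) = -3*y**2 + 12*y - 1; no integer root y with |y| ≤ 4.
  x = -1: f_y(-1, y) = -3*y**2 + 8*y + 2; no integer root y with |y| ≤ 4.
  x = 0: f_y(0, y) = -3*y**2 + 4*y + 3; no integer root y with |y| ≤ 4.
  x = 1: f_y(1, y) = 2 - 3*y**2; no integer root y with |y| ≤ 4.
  x = 2: f_y(2, y) = -3*y**2 - 4*y - 1; vanishes at y ∈ {-1}. (2, -1): f_x = 0, f = 0 — SINGULAR.
  x = 3: f_y(3, y) = -3*y**2 - 8*y - 6; no integer root y with |y| ≤ 4.
  x = 4: f_y(4, y) = -3*y**2 - 12*y - 13; no integer root y with |y| ≤ 4.
Only singular point on the grid: (2, -1).
Classify: substitute x = 2 + u, y = -1 + v and expand: f = u**3 - u**2*v - u**2 - 2*u*v**2 - v**3 + v**2.
No constant or linear terms (consistent with a singular point). Quadratic part: -u**2 + v**2. Cubic part: u**3 - u**2*v - 2*u*v**2 - v**3.
The quadratic part v**2 - u**2 = (v − u)(v + u) splits into two distinct linear factors, so there are two distinct tangent lines y − -1 = ±(x − 2) — this is a node (ordinary double point).
Classification: node.


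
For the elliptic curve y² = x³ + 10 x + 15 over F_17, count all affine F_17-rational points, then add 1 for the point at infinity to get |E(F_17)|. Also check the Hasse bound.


Affine points = {(0, 7), (0, 10), (1, 3), (1, 14), (2, 3), (2, 14), (3, 2), (3, 15), (4, 0), (6, 6), (6, 11), (9, 1), (9, 16), (13, 8), (13, 9), (14, 3), (14, 14), (15, 2), (15, 15), (16, 2), (16, 15)}; affine count = 21; |E(F_17)| = 22.

Discriminant check: Δ ∝ 4a³ + 27b² = 4·10³ + 27·15² = 4·1000 + 27·225 ≡ 11 (mod 17). Nonzero ⇒ E is nonsingular.
For each x ∈ F_17, compute rhs = x³ + 10·x + 15 mod 17, then count y ∈ F_17 with y² ≡ rhs.
  x = 0: rhs = 15, matching y values: 7, 10 (2 points).
  x = 1: rhs = 9, matching y values: 3, 14 (2 points).
  x = 2: rhs = 9, matching y values: 3, 14 (2 points).
  x = 3: rhs = 4, matching y values: 2, 15 (2 points).
  x = 4: rhs = 0, matching y values: 0 (1 points).
  x = 5: rhs = 3, matching y values: none (0 points).
  x = 6: rhs = 2, matching y values: 6, 11 (2 points).
  x = 7: rhs = 3, matching y values: none (0 points).
  x = 8: rhs = 12, matching y values: none (0 points).
  x = 9: rhs = 1, matching y values: 1, 16 (2 points).
  x = 10: rhs = 10, matching y values: none (0 points).
  x = 11: rhs = 11, matching y values: none (0 points).
  x = 12: rhs = 10, matching y values: none (0 points).
  x = 13: rhs = 13, matching y values: 8, 9 (2 points).
  x = 14: rhs = 9, matching y values: 3, 14 (2 points).
  x = 15: rhs = 4, matching y values: 2, 15 (2 points).
  x = 16: rhs = 4, matching y values: 2, 15 (2 points).
Total affine count: 21.
Full point count |E(F_17)| = 21 + 1 = 22.
Hasse bound: |22 − (17+1)| = |4| = 4 ≤ 2√17 ≈ 8.2462 ✓.


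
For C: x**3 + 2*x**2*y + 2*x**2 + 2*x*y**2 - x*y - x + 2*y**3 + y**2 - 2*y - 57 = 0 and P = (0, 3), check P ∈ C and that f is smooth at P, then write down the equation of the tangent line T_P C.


Tangent line at P: 14*x + 58*y - 174 = 0.

Step 1: f(0, 3) = 0, so P lies on C.
Step 2: partial derivatives
  f_x(x, y) = 3*x**2 + 4*x*y + 4*x + 2*y**2 - y - 1, f_y(x, y) = 2*x**2 + 4*x*y - x + 6*y**2 + 2*y - 2.
  f_x(P) = 14, f_y(P) = 58 (gradient nonzero, so P is smooth).
Step 3: tangent line at P: 14·(x − 0) + 58·(y − 3) = 0.
Expanding: 14*x + 58*y - 174 = 0.


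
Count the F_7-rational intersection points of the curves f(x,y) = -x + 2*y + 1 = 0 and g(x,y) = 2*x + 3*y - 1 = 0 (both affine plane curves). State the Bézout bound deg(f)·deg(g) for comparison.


Common zeros: ∅; count = 0; Bézout bound = 1.

deg(f) = 1, deg(g) = 1, so Bézout bound = 1.
Scan x ∈ F_7. For each x, list the y ∈ F_7 with f(x, y) ≡ 0 and those with g(x, y) ≡ 0 (mod 7); the common zeros in that column are the intersection.
  x = 0: f ≡ 0 at y ∈ {3}; g ≡ 0 at y ∈ {5}; common: ∅.
  x = 1: f ≡ 0 at y ∈ {0}; g ≡ 0 at y ∈ {2}; common: ∅.
  x = 2: f ≡ 0 at y ∈ {4}; g ≡ 0 at y ∈ {6}; common: ∅.
  x = 3: f ≡ 0 at y ∈ {1}; g ≡ 0 at y ∈ {3}; common: ∅.
  x = 4: f ≡ 0 at y ∈ {5}; g ≡ 0 at y ∈ {0}; common: ∅.
  x = 5: f ≡ 0 at y ∈ {2}; g ≡ 0 at y ∈ {4}; common: ∅.
  x = 6: f ≡ 0 at y ∈ {6}; g ≡ 0 at y ∈ {1}; common: ∅.
Collecting: common zeros = ∅, so the count is 0.
Comparison with the Bézout bound: 0 ≤ 1 = deg(f)·deg(g), as expected for curves with no common component (the affine F_7-count falls short of the bound because intersections may lie at infinity, over extension fields, or carry multiplicity).


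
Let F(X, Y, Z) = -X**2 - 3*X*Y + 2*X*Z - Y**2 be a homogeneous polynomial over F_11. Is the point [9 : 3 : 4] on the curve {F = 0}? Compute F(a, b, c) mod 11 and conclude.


F(9,3,4) ≡ 0 (mod 11); P is on the curve.

Evaluate F(9, 3, 4) term-by-term (mod 11).
  -X**2 ↦ -1·81·1·1 = -81
  -3*X*Y ↦ -3·9·3·1 = -81
  2*X*Z ↦ 2·9·1·4 = 72
  -Y**2 ↦ -1·1·9·1 = -9
Sum: F(9, 3, 4) = (-81) + (-81) + (72) + (-9) = -99.
Reducing mod 11: -99 ≡ 0 (mod 11).
Since F(a, b, c) ≡ 0 (mod 11), P lies on the curve.


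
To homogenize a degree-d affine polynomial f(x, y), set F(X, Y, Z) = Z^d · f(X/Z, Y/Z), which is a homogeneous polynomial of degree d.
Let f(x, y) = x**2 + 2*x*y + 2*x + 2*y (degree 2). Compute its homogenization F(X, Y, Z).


F(X, Y, Z) = X**2 + 2*X*Y + 2*X*Z + 2*Y*Z

deg(f) = 2.
Substitute x = X/Z, y = Y/Z into f, then multiply by Z^2.
  monomial 1·x^2·y^0 ↦ 1·X^2·Y^0·Z^0.
  monomial 2·x^1·y^1 ↦ 2·X^1·Y^1·Z^0.
  monomial 2·x^1·y^0 ↦ 2·X^1·Y^0·Z^1.
  monomial 2·x^0·y^1 ↦ 2·X^0·Y^1·Z^1.
Collecting: F(X, Y, Z) = X**2 + 2*X*Y + 2*X*Z + 2*Y*Z.


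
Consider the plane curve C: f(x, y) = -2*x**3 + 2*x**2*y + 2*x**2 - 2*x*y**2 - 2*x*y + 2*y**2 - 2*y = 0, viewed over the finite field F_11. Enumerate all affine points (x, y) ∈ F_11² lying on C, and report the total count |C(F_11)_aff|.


Affine F_11-points: {(0, 0), (0, 1), (1, 0), (5, 4), (5, 9), (7, 6), (7, 10)}; count = 7.

For each of the 121 pairs (x, y) ∈ F_11², evaluate f(x, y) mod 11. Record the zeros.
  x = 0: [0↦0, 1↦0, 2↦4, 3↦1, 4↦2, 5↦7, 6↦5, 7↦7, 8↦2, 9↦1, 10↦4]  zeros at y ∈ {0, 1}
  x = 1: [0↦0, 1↦9, 2↦7, 3↦5, 4↦3, 5↦1, 6↦10, 7↦8, 8↦6, 9↦4, 10↦2]  zeros at y ∈ {0}
  x = 2: [0↦3, 1↦3, 2↦10, 3↦2, 4↦1, 5↦7, 6↦9, 7↦7, 8↦1, 9↦2, 10↦10]  zeros at y ∈ ∅
  x = 3: [0↦8, 1↦3, 2↦1, 3↦2, 4↦6, 5↦2, 6↦1, 7↦3, 8↦8, 9↦5, 10↦5]  zeros at y ∈ ∅
  x = 4: [0↦3, 1↦8, 2↦1, 3↦4, 4↦6, 5↦7, 6↦7, 7↦6, 8↦4, 9↦1, 10↦8]  zeros at y ∈ ∅
  x = 5: [0↦9, 1↦6, 2↦9, 3↦7, 4↦0, 5↦10, 6↦4, 7↦4, 8↦10, 9↦0, 10↦7]  zeros at y ∈ {4, 9}
  x = 6: [0↦3, 1↦7, 2↦2, 3↦10, 4↦9, 5↦10, 6↦2, 7↦7, 8↦3, 9↦1, 10↦1]  zeros at y ∈ ∅
  x = 7: [0↦6, 1↦10, 2↦1, 3↦1, 4↦10, 5↦6, 6↦0, 7↦3, 8↦4, 9↦3, 10↦0]  zeros at y ∈ {6, 10}
  x = 8: [0↦6, 1↦3, 2↦5, 3↦1, 4↦2, 5↦8, 6↦8, 7↦2, 8↦1, 9↦5, 10↦3]  zeros at y ∈ ∅
  x = 9: [0↦2, 1↦7, 2↦2, 3↦9, 4↦6, 5↦4, 6↦3, 7↦3, 8↦4, 9↦6, 10↦9]  zeros at y ∈ ∅
  x = 10: [0↦4, 1↦10, 2↦2, 3↦2, 4↦10, 5↦4, 6↦6, 7↦5, 8↦1, 9↦5, 10↦6]  zeros at y ∈ ∅
Collecting zeros: affine points = {(0, 0), (0, 1), (1, 0), (5, 4), (5, 9), (7, 6), (7, 10)}.
Total count |C(F_11)_aff| = 7.


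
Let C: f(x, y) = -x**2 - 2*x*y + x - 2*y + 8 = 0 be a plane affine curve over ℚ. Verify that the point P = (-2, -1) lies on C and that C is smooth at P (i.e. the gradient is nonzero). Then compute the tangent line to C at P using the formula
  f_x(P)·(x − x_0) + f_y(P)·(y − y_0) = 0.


Tangent line at P: 7*x + 2*y + 16 = 0.

Step 1: f(-2, -1) = 0, so P lies on C.
Step 2: partial derivatives
  f_x(x, y) = -2*x - 2*y + 1, f_y(x, y) = -2*x - 2.
  f_x(P) = 7, f_y(P) = 2 (gradient nonzero, so P is smooth).
Step 3: tangent line at P: 7·(x − -2) + 2·(y − -1) = 0.
Expanding: 7*x + 2*y + 16 = 0.


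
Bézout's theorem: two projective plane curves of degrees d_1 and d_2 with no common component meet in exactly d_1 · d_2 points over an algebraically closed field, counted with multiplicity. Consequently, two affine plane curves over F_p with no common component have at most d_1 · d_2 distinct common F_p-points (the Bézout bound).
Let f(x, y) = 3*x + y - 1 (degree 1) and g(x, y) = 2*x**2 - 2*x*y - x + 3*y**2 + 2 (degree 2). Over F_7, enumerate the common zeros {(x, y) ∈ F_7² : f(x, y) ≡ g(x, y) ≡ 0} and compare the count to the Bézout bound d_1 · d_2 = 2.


Common zeros: ∅; count = 0; Bézout bound = 2.

deg(f) = 1, deg(g) = 2, so Bézout bound = 2.
Scan x ∈ F_7. For each x, list the y ∈ F_7 with f(x, y) ≡ 0 and those with g(x, y) ≡ 0 (mod 7); the common zeros in that column are the intersection.
  x = 0: f ≡ 0 at y ∈ {1}; g ≡ 0 at y ∈ {2, 5}; common: ∅.
  x = 1: f ≡ 0 at y ∈ {5}; g ≡ 0 at y ∈ ∅; common: ∅.
  x = 2: f ≡ 0 at y ∈ {2}; g ≡ 0 at y ∈ {1, 5}; common: ∅.
  x = 3: f ≡ 0 at y ∈ {6}; g ≡ 0 at y ∈ {1}; common: ∅.
  x = 4: f ≡ 0 at y ∈ {3}; g ≡ 0 at y ∈ ∅; common: ∅.
  x = 5: f ≡ 0 at y ∈ {0}; g ≡ 0 at y ∈ ∅; common: ∅.
  x = 6: f ≡ 0 at y ∈ {4}; g ≡ 0 at y ∈ {2}; common: ∅.
Collecting: common zeros = ∅, so the count is 0.
Comparison with the Bézout bound: 0 ≤ 2 = deg(f)·deg(g), as expected for curves with no common component (the affine F_7-count falls short of the bound because intersections may lie at infinity, over extension fields, or carry multiplicity).
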